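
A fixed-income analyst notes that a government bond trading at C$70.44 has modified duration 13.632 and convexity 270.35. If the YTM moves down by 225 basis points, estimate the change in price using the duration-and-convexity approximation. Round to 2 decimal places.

Duration effect: -D_mod·Δy = -13.632 × (-0.0225) = +0.306720
Convexity effect: ½·C·(Δy)² = 0.5 × 270.35 × (-0.0225)² = +0.06843234375
ΔP/P ≈ +0.306720 + 0.06843234375 = +0.37515234375
ΔP ≈ 70.44 × (+0.37515234375) = +26.42573109375.

+C$26.43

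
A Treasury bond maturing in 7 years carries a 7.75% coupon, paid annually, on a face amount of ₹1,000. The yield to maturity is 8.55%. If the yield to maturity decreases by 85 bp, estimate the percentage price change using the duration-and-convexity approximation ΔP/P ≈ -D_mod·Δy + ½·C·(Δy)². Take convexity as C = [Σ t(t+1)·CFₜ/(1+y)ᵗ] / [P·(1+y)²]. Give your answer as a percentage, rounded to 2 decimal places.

With y = 0.0855:
  t   CF        PV=CF/(1+0.0855)^t    t·PV        t(t+1)·PV
  1        77.50        71.3957        71.3957         142.7913
  2        77.50        65.7722       131.5443         394.6329
  3        77.50        60.5916       181.7747         727.0989
  4        77.50        55.8190       223.2762       1,116.3809
  5        77.50        51.4224       257.1121       1,542.6728
  6        77.50        47.3721       284.2327       1,989.6287
  7     1,077.50       606.7482     4,247.2373      33,977.8982
  Σ                    959.1212     5,396.5729      39,891.1037
P = 959.1212; D_Mac = 5.62658 yrs; D_mod = 5.18340 yrs; C = 35.29742.
Duration effect: -5.18340 × (-0.0085) = +0.044059
Convexity effect: 0.5 × 35.29742 × (-0.0085)² = +0.0012751
ΔP/P ≈ +0.044059 + 0.0012751 = +0.045334 = +4.5334%.

+4.53%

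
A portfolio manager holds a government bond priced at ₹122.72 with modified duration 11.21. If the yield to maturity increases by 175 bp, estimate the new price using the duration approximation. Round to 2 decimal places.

₹98.65

Duration approximation: ΔP/P ≈ -D_mod · Δy = -11.21 × (+0.0175) = -0.196175.
New price ≈ 122.72 × (1 - 0.196175) = 98.645404.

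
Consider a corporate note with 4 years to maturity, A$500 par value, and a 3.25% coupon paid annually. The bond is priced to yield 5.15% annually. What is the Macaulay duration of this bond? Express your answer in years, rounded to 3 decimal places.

Periodic yield y = 0.0515. Discount each cash flow and weight by its year:
  t   CF        PV=CF/(1+0.0515)^t    t·PV
  1        16.25        15.4541        15.4541
  2        16.25        14.6972        29.3944
  3        16.25        13.9774        41.9321
  4       516.25       422.3018     1,689.2073
  Σ                    466.4305     1,775.9879
Price P = Σ PV = 466.4305.
Macaulay duration = Σ(t·PV) / P = 1,775.9879 / 466.4305 = 3.80762 years.

3.808 years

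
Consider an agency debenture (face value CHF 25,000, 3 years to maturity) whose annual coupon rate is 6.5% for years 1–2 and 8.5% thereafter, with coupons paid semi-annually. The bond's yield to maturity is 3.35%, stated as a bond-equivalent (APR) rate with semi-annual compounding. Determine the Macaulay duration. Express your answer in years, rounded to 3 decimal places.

Periodic yield y = 0.01675. Discount each cash flow and weight by its period:
  t   CF        PV=CF/(1+0.01675)^t    t·PV
  1       812.50       799.1148       799.1148
  2       812.50       785.9502     1,571.9003
  3       812.50       773.0024     2,319.0071
  4       812.50       760.2679     3,041.0715
  5     1,062.50       977.8180     4,889.0901
  6    26,062.50    23,590.1654   141,540.9924
  Σ                 27,686.3187   154,161.1763
Price P = Σ PV = 27,686.3187.
Macaulay duration = Σ(t·PV) / P = 154,161.1763 / 27,686.3187 = 5.56814 half-year periods.
In years: 5.56814 / 2 = 2.78407 years.

2.784 years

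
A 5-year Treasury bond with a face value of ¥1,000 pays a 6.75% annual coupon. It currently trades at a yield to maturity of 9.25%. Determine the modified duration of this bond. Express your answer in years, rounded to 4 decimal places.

Periodic yield y = 0.0925. First find Macaulay duration:
  t   CF        PV=CF/(1+0.0925)^t    t·PV
  1        67.50        61.7849        61.7849
  2        67.50        56.5537       113.1074
  3        67.50        51.7654       155.2962
  4        67.50        47.3825       189.5300
  5     1,067.50       685.8998     3,429.4988
  Σ                    903.3862     3,949.2173
P = 903.3862; Macaulay duration = 3,949.2173 / 903.3862 = 4.37157 years.
Modified duration = D_Mac / (1 + y) = 4.37157 / 1.0925 = 4.00144 years.

4.0014 years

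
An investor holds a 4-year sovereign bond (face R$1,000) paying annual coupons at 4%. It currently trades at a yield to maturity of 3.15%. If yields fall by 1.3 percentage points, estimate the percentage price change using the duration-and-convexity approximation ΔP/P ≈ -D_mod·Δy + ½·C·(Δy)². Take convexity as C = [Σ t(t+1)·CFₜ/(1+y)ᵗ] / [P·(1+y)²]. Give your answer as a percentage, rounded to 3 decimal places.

With y = 0.0315:
  t   CF        PV=CF/(1+0.0315)^t    t·PV        t(t+1)·PV
  1        40.00        38.7785        38.7785          77.5570
  2        40.00        37.5943        75.1885         225.5656
  3        40.00        36.4462       109.3386         437.3544
  4     1,040.00       918.6634     3,674.6536      18,373.2678
  Σ                  1,031.4823     3,897.9592      19,113.7448
P = 1,031.4823; D_Mac = 3.77899 yrs; D_mod = 3.66358 yrs; C = 17.41588.
Duration effect: -3.66358 × (-0.013) = +0.047627
Convexity effect: 0.5 × 17.41588 × (-0.013)² = +0.0014716
ΔP/P ≈ +0.047627 + 0.0014716 = +0.049098 = +4.9098%.

+4.910%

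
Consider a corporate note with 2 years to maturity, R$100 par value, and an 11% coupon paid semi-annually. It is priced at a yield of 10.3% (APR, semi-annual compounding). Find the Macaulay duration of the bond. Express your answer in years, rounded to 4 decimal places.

Periodic yield y = 0.0515. Discount each cash flow and weight by its period:
  t   CF        PV=CF/(1+0.0515)^t    t·PV
  1         5.50         5.2306         5.2306
  2         5.50         4.9744         9.9489
  3         5.50         4.7308        14.1924
  4       105.50        86.3009       345.2036
  Σ                    101.2368       374.5755
Price P = Σ PV = 101.2368.
Macaulay duration = Σ(t·PV) / P = 374.5755 / 101.2368 = 3.69999 half-year periods.
In years: 3.69999 / 2 = 1.85000 years.

1.8500 years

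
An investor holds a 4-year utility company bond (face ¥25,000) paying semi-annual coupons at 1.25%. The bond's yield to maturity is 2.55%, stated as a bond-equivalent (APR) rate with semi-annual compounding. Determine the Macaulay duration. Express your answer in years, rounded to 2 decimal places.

3.91 years

Periodic yield y = 0.01275. Discount each cash flow and weight by its period:
  t   CF        PV=CF/(1+0.01275)^t    t·PV
  1       156.25       154.2829       154.2829
  2       156.25       152.3406       304.6811
  3       156.25       150.4227       451.2680
  4       156.25       148.5289       594.1157
  5       156.25       146.6590       733.2951
  6       156.25       144.8127       868.8759
  7       156.25       142.9895     1,000.9268
  8    25,156.25    22,731.4891   181,851.9131
  Σ                 23,771.5254   185,959.3585
Price P = Σ PV = 23,771.5254.
Macaulay duration = Σ(t·PV) / P = 185,959.3585 / 23,771.5254 = 7.82278 half-year periods.
In years: 7.82278 / 2 = 3.91139 years.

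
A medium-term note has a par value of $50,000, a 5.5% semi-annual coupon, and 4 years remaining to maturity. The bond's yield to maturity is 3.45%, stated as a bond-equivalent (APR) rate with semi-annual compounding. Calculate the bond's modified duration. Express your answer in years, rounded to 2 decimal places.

Periodic yield y = 0.01725. First find Macaulay duration:
  t   CF        PV=CF/(1+0.01725)^t    t·PV
  1     1,375.00     1,351.6835     1,351.6835
  2     1,375.00     1,328.7623     2,657.5246
  3     1,375.00     1,306.2298     3,918.6895
  4     1,375.00     1,284.0795     5,136.3179
  5     1,375.00     1,262.3047     6,311.5236
  6     1,375.00     1,240.8992     7,445.3952
  7     1,375.00     1,219.8567     8,538.9968
  8    51,375.00    44,805.3884   358,443.1074
  Σ                 53,799.2041   393,803.2385
P = 53,799.2041; Macaulay duration = 393,803.2385 / 53,799.2041 = 7.31987 half-year periods = 3.65994 years.
Modified duration = D_Mac / (1 + y) = 3.65994 / 1.01725 = 3.59787 years.

3.60 years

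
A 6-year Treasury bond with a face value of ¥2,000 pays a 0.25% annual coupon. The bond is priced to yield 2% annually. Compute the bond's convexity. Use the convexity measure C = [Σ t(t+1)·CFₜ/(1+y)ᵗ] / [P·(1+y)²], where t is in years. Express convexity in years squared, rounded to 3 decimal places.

With y = 0.02:
  t   CF        PV=CF/(1+0.02)^t    t·PV        t(t+1)·PV
  1         5.00         4.9020         4.9020           9.8039
  2         5.00         4.8058         9.6117          28.8351
  3         5.00         4.7116        14.1348          56.5393
  4         5.00         4.6192        18.4769          92.3845
  5         5.00         4.5287        22.6433         135.8596
  6     2,005.00     1,780.3826    10,682.2957      74,776.0701
  Σ                  1,803.9499    10,752.0644      75,099.4926
P = 1,803.9499.
Convexity = Σ t(t+1)·PV / [P·(1+y)²] = 75,099.4926 / (1,803.9499 × 1.040400) = 40.01402.

40.014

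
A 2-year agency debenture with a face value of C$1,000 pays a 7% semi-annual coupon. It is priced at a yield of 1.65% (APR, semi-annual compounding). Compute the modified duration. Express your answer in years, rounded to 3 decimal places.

1.891 years

Periodic yield y = 0.00825. First find Macaulay duration:
  t   CF        PV=CF/(1+0.00825)^t    t·PV
  1        35.00        34.7136        34.7136
  2        35.00        34.4296        68.8591
  3        35.00        34.1478       102.4435
  4     1,035.00     1,001.5380     4,006.1520
  Σ                  1,104.8290     4,212.1683
P = 1,104.8290; Macaulay duration = 4,212.1683 / 1,104.8290 = 3.81251 half-year periods = 1.90625 years.
Modified duration = D_Mac / (1 + y) = 1.90625 / 1.00825 = 1.89066 years.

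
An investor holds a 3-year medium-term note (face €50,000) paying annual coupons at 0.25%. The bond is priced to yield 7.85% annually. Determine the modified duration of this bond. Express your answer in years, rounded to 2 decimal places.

2.77 years

Periodic yield y = 0.0785. First find Macaulay duration:
  t   CF        PV=CF/(1+0.0785)^t    t·PV
  1       125.00       115.9017       115.9017
  2       125.00       107.4657       214.9313
  3    50,125.00    39,957.0979   119,871.2936
  Σ                 40,180.4652   120,202.1266
P = 40,180.4652; Macaulay duration = 120,202.1266 / 40,180.4652 = 2.99156 years.
Modified duration = D_Mac / (1 + y) = 2.99156 / 1.0785 = 2.77381 years.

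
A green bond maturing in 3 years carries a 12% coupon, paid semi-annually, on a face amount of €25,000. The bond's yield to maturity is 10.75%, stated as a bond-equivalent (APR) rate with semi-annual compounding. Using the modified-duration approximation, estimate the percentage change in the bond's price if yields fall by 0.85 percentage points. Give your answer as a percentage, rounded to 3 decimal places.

+2.108%

Periodic yield y = 0.05375. Modified duration first:
  t   CF        PV=CF/(1+0.05375)^t    t·PV
  1     1,500.00     1,423.4875     1,423.4875
  2     1,500.00     1,350.8779     2,701.7557
  3     1,500.00     1,281.9719     3,845.9156
  4     1,500.00     1,216.5807     4,866.3226
  5     1,500.00     1,154.5249     5,772.6247
  6    26,500.00    19,356.2110   116,137.2661
  Σ                 25,783.6539   134,747.3724
P = 25,783.6539; D_Mac = 5.22608 half-year periods = 2.61304 yrs; D_mod = 2.61304/(1+0.05375) = 2.47975 yrs.
ΔP/P ≈ -D_mod · Δy = -2.47975 × (-0.0085) = +0.021078 = +2.1078%.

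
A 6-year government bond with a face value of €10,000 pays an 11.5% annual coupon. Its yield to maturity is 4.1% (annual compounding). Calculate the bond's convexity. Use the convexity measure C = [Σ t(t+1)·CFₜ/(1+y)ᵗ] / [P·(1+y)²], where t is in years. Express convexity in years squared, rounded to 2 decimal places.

29.05

With y = 0.041:
  t   CF        PV=CF/(1+0.041)^t    t·PV        t(t+1)·PV
  1     1,150.00     1,104.7070     1,104.7070       2,209.4140
  2     1,150.00     1,061.1979     2,122.3958       6,367.1874
  3     1,150.00     1,019.4024     3,058.2072      12,232.8288
  4     1,150.00       979.2530     3,917.0121      19,585.0605
  5     1,150.00       940.6849     4,703.4247      28,220.5483
  6    11,150.00     8,761.3391    52,568.0347     367,976.2428
  Σ                 13,866.5844    67,473.7815     436,591.2818
P = 13,866.5844.
Convexity = Σ t(t+1)·PV / [P·(1+y)²] = 436,591.2818 / (13,866.5844 × 1.083681) = 29.05388.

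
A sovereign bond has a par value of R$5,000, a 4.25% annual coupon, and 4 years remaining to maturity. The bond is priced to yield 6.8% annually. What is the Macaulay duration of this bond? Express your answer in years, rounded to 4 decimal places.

Periodic yield y = 0.068. Discount each cash flow and weight by its year:
  t   CF        PV=CF/(1+0.068)^t    t·PV
  1       212.50       198.9700       198.9700
  2       212.50       186.3015       372.6031
  3       212.50       174.4396       523.3189
  4     5,212.50     4,006.4623    16,025.8491
  Σ                  4,566.1735    17,120.7411
Price P = Σ PV = 4,566.1735.
Macaulay duration = Σ(t·PV) / P = 17,120.7411 / 4,566.1735 = 3.74947 years.

3.7495 years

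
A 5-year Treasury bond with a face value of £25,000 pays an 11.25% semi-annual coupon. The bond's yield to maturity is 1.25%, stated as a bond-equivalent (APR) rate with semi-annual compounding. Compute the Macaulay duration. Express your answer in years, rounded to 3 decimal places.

Periodic yield y = 0.00625. Discount each cash flow and weight by its period:
  t   CF        PV=CF/(1+0.00625)^t    t·PV
  1     1,406.25     1,397.5155     1,397.5155
  2     1,406.25     1,388.8353     2,777.6706
  3     1,406.25     1,380.2090     4,140.6270
  4     1,406.25     1,371.6363     5,486.5451
  5     1,406.25     1,363.1168     6,815.5840
  6     1,406.25     1,354.6502     8,127.9014
  7     1,406.25     1,346.2363     9,423.6538
  8     1,406.25     1,337.8745    10,702.9963
  9     1,406.25     1,329.5648    11,966.0828
  10   26,406.25    24,811.2016   248,112.0156
  Σ                 37,080.8402   308,950.5921
Price P = Σ PV = 37,080.8402.
Macaulay duration = Σ(t·PV) / P = 308,950.5921 / 37,080.8402 = 8.33181 half-year periods.
In years: 8.33181 / 2 = 4.16591 years.

4.166 years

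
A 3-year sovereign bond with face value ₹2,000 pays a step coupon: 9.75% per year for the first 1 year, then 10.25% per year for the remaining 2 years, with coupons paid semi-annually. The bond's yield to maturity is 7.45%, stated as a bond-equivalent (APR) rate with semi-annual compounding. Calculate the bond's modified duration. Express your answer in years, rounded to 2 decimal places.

2.58 years

Periodic yield y = 0.03725. First find Macaulay duration:
  t   CF        PV=CF/(1+0.03725)^t    t·PV
  1        97.50        93.9986        93.9986
  2        97.50        90.6229       181.2457
  3       102.50        91.8488       275.5464
  4       102.50        88.5503       354.2012
  5       102.50        85.3703       426.8513
  6     2,102.50     1,688.2445    10,129.4670
  Σ                  2,138.6353    11,461.3103
P = 2,138.6353; Macaulay duration = 11,461.3103 / 2,138.6353 = 5.35917 half-year periods = 2.67959 years.
Modified duration = D_Mac / (1 + y) = 2.67959 / 1.03725 = 2.58336 years.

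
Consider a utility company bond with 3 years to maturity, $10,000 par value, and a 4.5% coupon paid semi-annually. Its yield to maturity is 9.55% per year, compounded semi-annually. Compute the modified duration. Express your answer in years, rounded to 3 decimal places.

2.697 years

Periodic yield y = 0.04775. First find Macaulay duration:
  t   CF        PV=CF/(1+0.04775)^t    t·PV
  1       225.00       214.7459       214.7459
  2       225.00       204.9591       409.9182
  3       225.00       195.6183       586.8549
  4       225.00       186.7032       746.8129
  5       225.00       178.1944       890.9722
  6    10,225.00     7,728.8931    46,373.3585
  Σ                  8,709.1141    49,222.6627
P = 8,709.1141; Macaulay duration = 49,222.6627 / 8,709.1141 = 5.65186 half-year periods = 2.82593 years.
Modified duration = D_Mac / (1 + y) = 2.82593 / 1.04775 = 2.69714 years.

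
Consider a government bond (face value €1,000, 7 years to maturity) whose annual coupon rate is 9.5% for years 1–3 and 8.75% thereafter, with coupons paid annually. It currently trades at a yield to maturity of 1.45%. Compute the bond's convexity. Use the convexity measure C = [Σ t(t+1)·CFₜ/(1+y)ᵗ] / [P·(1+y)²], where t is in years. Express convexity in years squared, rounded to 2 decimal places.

41.57

With y = 0.0145:
  t   CF        PV=CF/(1+0.0145)^t    t·PV        t(t+1)·PV
  1        95.00        93.6422        93.6422         187.2844
  2        95.00        92.3038       184.6076         553.8227
  3        95.00        90.9845       272.9535       1,091.8141
  4        87.50        82.6038       330.4151       1,652.0753
  5        87.50        81.4231       407.1157       2,442.6939
  6        87.50        80.2594       481.5562       3,370.8935
  7     1,087.50       983.2522     6,882.7651      55,062.1206
  Σ                  1,504.4689     8,653.0553      64,360.7045
P = 1,504.4689.
Convexity = Σ t(t+1)·PV / [P·(1+y)²] = 64,360.7045 / (1,504.4689 × 1.029210) = 41.56554.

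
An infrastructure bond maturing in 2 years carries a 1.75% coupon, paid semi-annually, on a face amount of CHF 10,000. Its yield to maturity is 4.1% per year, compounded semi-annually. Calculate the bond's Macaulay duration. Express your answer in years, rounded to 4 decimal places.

Periodic yield y = 0.0205. Discount each cash flow and weight by its period:
  t   CF        PV=CF/(1+0.0205)^t    t·PV
  1        87.50        85.7423        85.7423
  2        87.50        84.0199       168.0398
  3        87.50        82.3321       246.9962
  4    10,087.50     9,301.0400    37,204.1600
  Σ                  9,553.1342    37,704.9382
Price P = Σ PV = 9,553.1342.
Macaulay duration = Σ(t·PV) / P = 37,704.9382 / 9,553.1342 = 3.94687 half-year periods.
In years: 3.94687 / 2 = 1.97343 years.

1.9734 years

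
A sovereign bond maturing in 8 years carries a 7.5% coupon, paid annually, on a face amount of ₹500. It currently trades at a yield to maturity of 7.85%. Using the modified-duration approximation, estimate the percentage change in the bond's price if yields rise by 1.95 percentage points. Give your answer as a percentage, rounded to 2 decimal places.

Periodic yield y = 0.0785. Modified duration first:
  t   CF        PV=CF/(1+0.0785)^t    t·PV
  1        37.50        34.7705        34.7705
  2        37.50        32.2397        64.4794
  3        37.50        29.8931        89.6793
  4        37.50        27.7173       110.8691
  5        37.50        25.6998       128.4992
  6        37.50        23.8292       142.9755
  7        37.50        22.0948       154.6637
  8       537.50       293.6414     2,349.1311
  Σ                    489.8859     3,075.0678
P = 489.8859; D_Mac = 6.27711 yrs; D_mod = 6.27711/(1+0.0785) = 5.82022 yrs.
ΔP/P ≈ -D_mod · Δy = -5.82022 × (+0.0195) = -0.113494 = -11.3494%.

-11.35%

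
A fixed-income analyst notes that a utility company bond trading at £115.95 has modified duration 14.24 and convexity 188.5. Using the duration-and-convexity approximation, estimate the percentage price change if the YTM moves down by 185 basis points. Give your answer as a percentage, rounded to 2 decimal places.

Duration effect: -D_mod·Δy = -14.24 × (-0.0185) = +0.263440
Convexity effect: ½·C·(Δy)² = 0.5 × 188.5 × (-0.0185)² = +0.0322570625
ΔP/P ≈ +0.263440 + 0.0322570625 = +0.2956970625
= +29.56970625%.

+29.57%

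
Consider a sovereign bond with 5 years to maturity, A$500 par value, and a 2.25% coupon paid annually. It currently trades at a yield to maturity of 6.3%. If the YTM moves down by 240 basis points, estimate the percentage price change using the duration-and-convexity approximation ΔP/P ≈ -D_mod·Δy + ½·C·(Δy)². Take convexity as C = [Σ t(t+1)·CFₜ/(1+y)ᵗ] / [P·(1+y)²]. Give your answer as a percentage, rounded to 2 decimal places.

+11.46%

With y = 0.063:
  t   CF        PV=CF/(1+0.063)^t    t·PV        t(t+1)·PV
  1        11.25        10.5833        10.5833          21.1665
  2        11.25         9.9560        19.9121          59.7362
  3        11.25         9.3660        28.0979         112.3916
  4        11.25         8.8109        35.2435         176.2177
  5       511.25       376.6752     1,883.3759      11,300.2552
  Σ                    415.3913     1,977.2126      11,669.7672
P = 415.3913; D_Mac = 4.75988 yrs; D_mod = 4.47778 yrs; C = 24.86213.
Duration effect: -4.47778 × (-0.024) = +0.107467
Convexity effect: 0.5 × 24.86213 × (-0.024)² = +0.0071603
ΔP/P ≈ +0.107467 + 0.0071603 = +0.114627 = +11.4627%.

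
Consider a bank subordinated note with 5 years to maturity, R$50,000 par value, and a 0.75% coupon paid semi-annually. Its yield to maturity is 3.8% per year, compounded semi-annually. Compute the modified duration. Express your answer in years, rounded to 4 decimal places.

4.8171 years

Periodic yield y = 0.019. First find Macaulay duration:
  t   CF        PV=CF/(1+0.019)^t    t·PV
  1       187.50       184.0039       184.0039
  2       187.50       180.5730       361.1461
  3       187.50       177.2061       531.6184
  4       187.50       173.9020       695.6079
  5       187.50       170.6595       853.2973
  6       187.50       167.4774     1,004.8643
  7       187.50       164.3546     1,150.4825
  8       187.50       161.2901     1,290.3211
  9       187.50       158.2828     1,424.5448
  10   50,187.50    41,577.0549   415,770.5486
  Σ                 43,114.8043   423,266.4349
P = 43,114.8043; Macaulay duration = 423,266.4349 / 43,114.8043 = 9.81719 half-year periods = 4.90860 years.
Modified duration = D_Mac / (1 + y) = 4.90860 / 1.019 = 4.81707 years.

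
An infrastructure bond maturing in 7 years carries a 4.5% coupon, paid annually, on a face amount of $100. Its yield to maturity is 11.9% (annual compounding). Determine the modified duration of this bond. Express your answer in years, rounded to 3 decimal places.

5.296 years

Periodic yield y = 0.119. First find Macaulay duration:
  t   CF        PV=CF/(1+0.119)^t    t·PV
  1         4.50         4.0214         4.0214
  2         4.50         3.5938         7.1876
  3         4.50         3.2116         9.6348
  4         4.50         2.8701        11.4803
  5         4.50         2.5649        12.8243
  6         4.50         2.2921        13.7526
  7       104.50        47.5670       332.9689
  Σ                     66.1208       391.8699
P = 66.1208; Macaulay duration = 391.8699 / 66.1208 = 5.92657 years.
Modified duration = D_Mac / (1 + y) = 5.92657 / 1.119 = 5.29631 years.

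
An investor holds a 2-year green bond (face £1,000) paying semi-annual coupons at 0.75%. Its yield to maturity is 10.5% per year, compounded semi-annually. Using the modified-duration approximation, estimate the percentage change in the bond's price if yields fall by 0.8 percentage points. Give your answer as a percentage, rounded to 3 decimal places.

+1.511%

Periodic yield y = 0.0525. Modified duration first:
  t   CF        PV=CF/(1+0.0525)^t    t·PV
  1         3.75         3.5629         3.5629
  2         3.75         3.3852         6.7704
  3         3.75         3.2164         9.6491
  4     1,003.75       817.9696     3,271.8782
  Σ                    828.1341     3,291.8607
P = 828.1341; D_Mac = 3.97503 half-year periods = 1.98752 yrs; D_mod = 1.98752/(1+0.0525) = 1.88838 yrs.
ΔP/P ≈ -D_mod · Δy = -1.88838 × (-0.008) = +0.015107 = +1.5107%.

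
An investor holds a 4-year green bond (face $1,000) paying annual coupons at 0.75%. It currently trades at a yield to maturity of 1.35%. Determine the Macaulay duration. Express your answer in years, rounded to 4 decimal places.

3.9549 years

Periodic yield y = 0.0135. Discount each cash flow and weight by its year:
  t   CF        PV=CF/(1+0.0135)^t    t·PV
  1         7.50         7.4001         7.4001
  2         7.50         7.3015        14.6031
  3         7.50         7.2043        21.6128
  4     1,007.50       954.8827     3,819.5310
  Σ                    976.7886     3,863.1469
Price P = Σ PV = 976.7886.
Macaulay duration = Σ(t·PV) / P = 3,863.1469 / 976.7886 = 3.95495 years.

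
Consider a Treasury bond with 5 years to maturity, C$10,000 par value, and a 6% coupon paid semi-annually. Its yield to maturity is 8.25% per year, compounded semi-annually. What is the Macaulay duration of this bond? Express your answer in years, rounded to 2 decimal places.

Periodic yield y = 0.04125. Discount each cash flow and weight by its period:
  t   CF        PV=CF/(1+0.04125)^t    t·PV
  1       300.00       288.1152       288.1152
  2       300.00       276.7013       553.4026
  3       300.00       265.7396       797.2187
  4       300.00       255.2121     1,020.8482
  5       300.00       245.1016     1,225.5081
  6       300.00       235.3917     1,412.3503
  7       300.00       226.0665     1,582.4653
  8       300.00       217.1107     1,736.8852
  9       300.00       208.5096     1,876.5867
  10   10,300.00     6,875.2276    68,752.2761
  Σ                  9,093.1759    79,245.6566
Price P = Σ PV = 9,093.1759.
Macaulay duration = Σ(t·PV) / P = 79,245.6566 / 9,093.1759 = 8.71485 half-year periods.
In years: 8.71485 / 2 = 4.35742 years.

4.36 years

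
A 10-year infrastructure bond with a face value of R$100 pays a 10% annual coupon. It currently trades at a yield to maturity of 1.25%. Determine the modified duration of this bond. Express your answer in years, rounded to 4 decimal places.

7.5395 years

Periodic yield y = 0.0125. First find Macaulay duration:
  t   CF        PV=CF/(1+0.0125)^t    t·PV
  1        10.00         9.8765         9.8765
  2        10.00         9.7546        19.5092
  3        10.00         9.6342        28.9025
  4        10.00         9.5152        38.0610
  5        10.00         9.3978        46.9889
  6        10.00         9.2817        55.6905
  7        10.00         9.1672        64.1701
  8        10.00         9.0540        72.4319
  9        10.00         8.9422        80.4799
  10      110.00        97.1499       971.4990
  Σ                    181.7734     1,387.6095
P = 181.7734; Macaulay duration = 1,387.6095 / 181.7734 = 7.63373 years.
Modified duration = D_Mac / (1 + y) = 7.63373 / 1.0125 = 7.53949 years.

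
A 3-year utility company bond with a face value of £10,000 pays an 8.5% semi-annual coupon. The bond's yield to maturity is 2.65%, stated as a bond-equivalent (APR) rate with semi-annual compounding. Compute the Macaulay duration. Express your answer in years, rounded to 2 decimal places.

Periodic yield y = 0.01325. Discount each cash flow and weight by its period:
  t   CF        PV=CF/(1+0.01325)^t    t·PV
  1       425.00       419.4424       419.4424
  2       425.00       413.9575       827.9149
  3       425.00       408.5442     1,225.6327
  4       425.00       403.2018     1,612.8073
  5       425.00       397.9293     1,989.6463
  6    10,425.00     9,633.3289    57,799.9735
  Σ                 11,676.4041    63,875.4171
Price P = Σ PV = 11,676.4041.
Macaulay duration = Σ(t·PV) / P = 63,875.4171 / 11,676.4041 = 5.47047 half-year periods.
In years: 5.47047 / 2 = 2.73523 years.

2.74 years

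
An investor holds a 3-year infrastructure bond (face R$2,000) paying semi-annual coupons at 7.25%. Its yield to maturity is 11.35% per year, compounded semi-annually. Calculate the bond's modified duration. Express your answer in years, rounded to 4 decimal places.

2.5865 years

Periodic yield y = 0.05675. First find Macaulay duration:
  t   CF        PV=CF/(1+0.05675)^t    t·PV
  1        72.50        68.6066        68.6066
  2        72.50        64.9222       129.8445
  3        72.50        61.4358       184.3073
  4        72.50        58.1365       232.5461
  5        72.50        55.0144       275.0722
  6     2,072.50     1,488.1990     8,929.1938
  Σ                  1,796.3145     9,819.5704
P = 1,796.3145; Macaulay duration = 9,819.5704 / 1,796.3145 = 5.46651 half-year periods = 2.73325 years.
Modified duration = D_Mac / (1 + y) = 2.73325 / 1.05675 = 2.58647 years.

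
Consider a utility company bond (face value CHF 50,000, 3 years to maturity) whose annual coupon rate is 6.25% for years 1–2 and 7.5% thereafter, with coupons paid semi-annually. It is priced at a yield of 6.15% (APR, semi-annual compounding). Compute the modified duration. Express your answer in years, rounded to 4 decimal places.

2.6987 years

Periodic yield y = 0.03075. First find Macaulay duration:
  t   CF        PV=CF/(1+0.03075)^t    t·PV
  1     1,562.50     1,515.8865     1,515.8865
  2     1,562.50     1,470.6636     2,941.3272
  3     1,562.50     1,426.7898     4,280.3694
  4     1,562.50     1,384.2249     5,536.8995
  5     1,875.00     1,611.5158     8,057.5788
  6    51,875.00    43,255.1726   259,531.0353
  Σ                 50,664.2531   281,863.0967
P = 50,664.2531; Macaulay duration = 281,863.0967 / 50,664.2531 = 5.56335 half-year periods = 2.78168 years.
Modified duration = D_Mac / (1 + y) = 2.78168 / 1.03075 = 2.69869 years.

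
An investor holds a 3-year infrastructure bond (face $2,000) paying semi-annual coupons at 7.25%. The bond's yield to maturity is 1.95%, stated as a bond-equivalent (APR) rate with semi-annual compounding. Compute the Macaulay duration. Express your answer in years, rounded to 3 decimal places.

Periodic yield y = 0.00975. Discount each cash flow and weight by its period:
  t   CF        PV=CF/(1+0.00975)^t    t·PV
  1        72.50        71.8000        71.8000
  2        72.50        71.1067       142.2133
  3        72.50        70.4201       211.2602
  4        72.50        69.7401       278.9604
  5        72.50        69.0667       345.3335
  6     2,072.50     1,955.2909    11,731.7451
  Σ                  2,307.4243    12,781.3125
Price P = Σ PV = 2,307.4243.
Macaulay duration = Σ(t·PV) / P = 12,781.3125 / 2,307.4243 = 5.53921 half-year periods.
In years: 5.53921 / 2 = 2.76961 years.

2.770 years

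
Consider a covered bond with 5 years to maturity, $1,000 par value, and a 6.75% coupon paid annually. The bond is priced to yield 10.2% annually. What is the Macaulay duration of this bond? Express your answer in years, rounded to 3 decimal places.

Periodic yield y = 0.102. Discount each cash flow and weight by its year:
  t   CF        PV=CF/(1+0.102)^t    t·PV
  1        67.50        61.2523        61.2523
  2        67.50        55.5828       111.1656
  3        67.50        50.4381       151.3144
  4        67.50        45.7696       183.0785
  5     1,067.50       656.8405     3,284.2024
  Σ                    869.8833     3,791.0132
Price P = Σ PV = 869.8833.
Macaulay duration = Σ(t·PV) / P = 3,791.0132 / 869.8833 = 4.35807 years.

4.358 years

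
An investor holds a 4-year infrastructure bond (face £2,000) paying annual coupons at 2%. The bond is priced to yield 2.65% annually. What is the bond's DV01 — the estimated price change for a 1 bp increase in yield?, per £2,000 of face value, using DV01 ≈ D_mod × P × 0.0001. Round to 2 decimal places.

£0.74

Periodic yield y = 0.0265.
  t   CF        PV=CF/(1+0.0265)^t    t·PV
  1        40.00        38.9674        38.9674
  2        40.00        37.9614        75.9228
  3        40.00        36.9814       110.9441
  4     2,040.00     1,837.3604     7,349.4416
  Σ                  1,951.2705     7,575.2759
P = 1,951.2705; D_Mac = 3.88223 yrs; D_mod = 3.78200 yrs.
DV01 ≈ 3.78200 × 1,951.2705 × 0.0001 = 0.737971.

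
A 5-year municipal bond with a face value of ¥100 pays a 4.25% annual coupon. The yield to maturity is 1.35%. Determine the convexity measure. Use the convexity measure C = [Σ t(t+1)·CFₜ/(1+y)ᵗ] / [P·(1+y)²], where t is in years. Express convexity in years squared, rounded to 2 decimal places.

With y = 0.0135:
  t   CF        PV=CF/(1+0.0135)^t    t·PV        t(t+1)·PV
  1         4.25         4.1934         4.1934           8.3868
  2         4.25         4.1375         8.2751          24.8252
  3         4.25         4.0824        12.2473          48.9890
  4         4.25         4.0280        16.1122          80.5608
  5       104.25        97.4894       487.4469       2,924.6813
  Σ                    113.9308       528.2748       3,087.4432
P = 113.9308.
Convexity = Σ t(t+1)·PV / [P·(1+y)²] = 3,087.4432 / (113.9308 × 1.027182) = 26.38217.

26.38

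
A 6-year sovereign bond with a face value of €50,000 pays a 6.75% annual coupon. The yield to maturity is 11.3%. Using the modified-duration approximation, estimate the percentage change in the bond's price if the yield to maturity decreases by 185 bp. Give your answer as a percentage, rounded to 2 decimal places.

+8.34%

Periodic yield y = 0.113. Modified duration first:
  t   CF        PV=CF/(1+0.113)^t    t·PV
  1     3,375.00     3,032.3450     3,032.3450
  2     3,375.00     2,724.4789     5,448.9578
  3     3,375.00     2,447.8696     7,343.6089
  4     3,375.00     2,199.3438     8,797.3751
  5     3,375.00     1,976.0501     9,880.2506
  6    53,375.00    28,078.0473   168,468.2841
  Σ                 40,458.1348   202,970.8215
P = 40,458.1348; D_Mac = 5.01681 yrs; D_mod = 5.01681/(1+0.113) = 4.50747 yrs.
ΔP/P ≈ -D_mod · Δy = -4.50747 × (-0.0185) = +0.083388 = +8.3388%.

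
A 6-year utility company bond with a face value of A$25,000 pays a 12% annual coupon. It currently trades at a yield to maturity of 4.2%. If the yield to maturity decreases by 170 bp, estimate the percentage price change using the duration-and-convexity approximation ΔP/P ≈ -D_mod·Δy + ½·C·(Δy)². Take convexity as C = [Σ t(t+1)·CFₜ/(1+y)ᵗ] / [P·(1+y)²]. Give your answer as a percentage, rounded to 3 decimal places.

+8.305%

With y = 0.042:
  t   CF        PV=CF/(1+0.042)^t    t·PV        t(t+1)·PV
  1     3,000.00     2,879.0787     2,879.0787       5,758.1574
  2     3,000.00     2,763.0314     5,526.0628      16,578.1883
  3     3,000.00     2,651.6616     7,954.9848      31,819.9391
  4     3,000.00     2,544.7808    10,179.1232      50,895.6159
  5     3,000.00     2,442.2081    12,211.0403      73,266.2417
  6    28,000.00    21,875.1841   131,251.1049     918,757.7340
  Σ                 35,155.9447   170,001.3946   1,097,075.8764
P = 35,155.9447; D_Mac = 4.83564 yrs; D_mod = 4.64073 yrs; C = 28.74104.
Duration effect: -4.64073 × (-0.017) = +0.078892
Convexity effect: 0.5 × 28.74104 × (-0.017)² = +0.0041531
ΔP/P ≈ +0.078892 + 0.0041531 = +0.083045 = +8.3045%.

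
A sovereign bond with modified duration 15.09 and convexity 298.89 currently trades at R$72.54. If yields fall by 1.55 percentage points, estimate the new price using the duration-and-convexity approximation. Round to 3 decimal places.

R$92.111

Duration effect: -D_mod·Δy = -15.09 × (-0.0155) = +0.233895
Convexity effect: ½·C·(Δy)² = 0.5 × 298.89 × (-0.0155)² = +0.03590416125
ΔP/P ≈ +0.233895 + 0.03590416125 = +0.26979916125
New price ≈ 72.54 × (1 + 0.26979916125) = 92.111231157075.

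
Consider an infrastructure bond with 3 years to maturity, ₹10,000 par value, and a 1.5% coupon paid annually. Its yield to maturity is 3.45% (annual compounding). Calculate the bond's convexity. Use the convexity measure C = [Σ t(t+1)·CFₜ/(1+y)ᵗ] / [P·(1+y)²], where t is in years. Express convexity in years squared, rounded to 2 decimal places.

10.99

With y = 0.0345:
  t   CF        PV=CF/(1+0.0345)^t    t·PV        t(t+1)·PV
  1       150.00       144.9976       144.9976         289.9952
  2       150.00       140.1620       280.3240         840.9720
  3    10,150.00     9,167.9990    27,503.9970     110,015.9880
  Σ                  9,453.1586    27,929.3186     111,146.9551
P = 9,453.1586.
Convexity = Σ t(t+1)·PV / [P·(1+y)²] = 111,146.9551 / (9,453.1586 × 1.070190) = 10.98651.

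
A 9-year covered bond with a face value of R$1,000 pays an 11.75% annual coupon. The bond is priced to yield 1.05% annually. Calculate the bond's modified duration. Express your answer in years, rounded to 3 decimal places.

6.794 years

Periodic yield y = 0.0105. First find Macaulay duration:
  t   CF        PV=CF/(1+0.0105)^t    t·PV
  1       117.50       116.2791       116.2791
  2       117.50       115.0708       230.1417
  3       117.50       113.8751       341.6254
  4       117.50       112.6919       450.7675
  5       117.50       111.5209       557.6045
  6       117.50       110.3621       662.1726
  7       117.50       109.2153       764.5074
  8       117.50       108.0805       864.6440
  9     1,117.50     1,017.2335     9,155.1019
  Σ                  1,914.3293    13,142.8439
P = 1,914.3293; Macaulay duration = 13,142.8439 / 1,914.3293 = 6.86551 years.
Modified duration = D_Mac / (1 + y) = 6.86551 / 1.0105 = 6.79417 years.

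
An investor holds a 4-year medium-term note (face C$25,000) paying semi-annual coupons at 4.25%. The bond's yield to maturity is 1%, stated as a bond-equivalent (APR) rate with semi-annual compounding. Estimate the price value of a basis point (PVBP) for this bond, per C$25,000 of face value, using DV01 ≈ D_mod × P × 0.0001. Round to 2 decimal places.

Periodic yield y = 0.005.
  t   CF        PV=CF/(1+0.005)^t    t·PV
  1       531.25       528.6070       528.6070
  2       531.25       525.9771     1,051.9542
  3       531.25       523.3603     1,570.0808
  4       531.25       520.7565     2,083.0260
  5       531.25       518.1657     2,590.8283
  6       531.25       515.5877     3,093.5264
  7       531.25       513.0226     3,591.1583
  8    25,531.25    24,532.6004   196,260.8029
  Σ                 28,178.0772   210,769.9838
P = 28,178.0772; D_Mac = 7.47993 half-year periods = 3.73996 yrs; D_mod = 3.72136 yrs.
DV01 ≈ 3.72136 × 28,178.0772 × 0.0001 = 10.486069.

C$10.49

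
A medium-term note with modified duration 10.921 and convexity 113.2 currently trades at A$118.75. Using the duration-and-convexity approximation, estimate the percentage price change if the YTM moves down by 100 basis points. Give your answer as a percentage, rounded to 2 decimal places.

Duration effect: -D_mod·Δy = -10.921 × (-0.01) = +0.109210
Convexity effect: ½·C·(Δy)² = 0.5 × 113.2 × (-0.01)² = +0.0056600
ΔP/P ≈ +0.109210 + 0.0056600 = +0.114870
= +11.4870%.

+11.49%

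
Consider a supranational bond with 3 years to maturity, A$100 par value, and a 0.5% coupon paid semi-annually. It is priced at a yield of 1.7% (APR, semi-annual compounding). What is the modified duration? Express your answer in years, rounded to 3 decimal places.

2.956 years

Periodic yield y = 0.0085. First find Macaulay duration:
  t   CF        PV=CF/(1+0.0085)^t    t·PV
  1         0.25         0.2479         0.2479
  2         0.25         0.2458         0.4916
  3         0.25         0.2437         0.7312
  4         0.25         0.2417         0.9667
  5         0.25         0.2396         1.1982
  6       100.25        95.2860       571.7158
  Σ                     96.5047       575.3514
P = 96.5047; Macaulay duration = 575.3514 / 96.5047 = 5.96190 half-year periods = 2.98095 years.
Modified duration = D_Mac / (1 + y) = 2.98095 / 1.0085 = 2.95583 years.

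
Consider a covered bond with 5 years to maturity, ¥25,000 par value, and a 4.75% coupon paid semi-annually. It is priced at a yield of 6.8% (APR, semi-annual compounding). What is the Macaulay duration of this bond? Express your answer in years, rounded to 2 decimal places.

Periodic yield y = 0.034. Discount each cash flow and weight by its period:
  t   CF        PV=CF/(1+0.034)^t    t·PV
  1       593.75       574.2263       574.2263
  2       593.75       555.3446     1,110.6892
  3       593.75       537.0837     1,611.2512
  4       593.75       519.4233     2,077.6934
  5       593.75       502.3437     2,511.7183
  6       593.75       485.8256     2,914.9536
  7       593.75       469.8507     3,288.9547
  8       593.75       454.4010     3,635.2083
  9       593.75       439.4594     3,955.1347
  10   25,593.75    18,320.1294   183,201.2936
  Σ                 22,858.0877   204,881.1233
Price P = Σ PV = 22,858.0877.
Macaulay duration = Σ(t·PV) / P = 204,881.1233 / 22,858.0877 = 8.96318 half-year periods.
In years: 8.96318 / 2 = 4.48159 years.

4.48 years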